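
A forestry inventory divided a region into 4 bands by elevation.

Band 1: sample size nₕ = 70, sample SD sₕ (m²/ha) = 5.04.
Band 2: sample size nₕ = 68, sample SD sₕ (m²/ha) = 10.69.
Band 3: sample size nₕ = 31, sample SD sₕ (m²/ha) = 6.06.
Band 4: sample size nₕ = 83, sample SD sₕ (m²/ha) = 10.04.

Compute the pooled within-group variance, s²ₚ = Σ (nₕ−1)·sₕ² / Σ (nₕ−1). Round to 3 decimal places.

1: (70−1)·5.04² = 69·25.4016 = 1752.7104
2: (68−1)·10.69² = 67·114.2761 = 7656.4987
3: (31−1)·6.06² = 30·36.7236 = 1101.708
4: (83−1)·10.04² = 82·100.8016 = 8265.7312
Numerator = 18776.6483; denominator = Σ(nₕ−1) = 248.
s²ₚ = 18776.6483/248 = 75.71229... → 75.712.

75.712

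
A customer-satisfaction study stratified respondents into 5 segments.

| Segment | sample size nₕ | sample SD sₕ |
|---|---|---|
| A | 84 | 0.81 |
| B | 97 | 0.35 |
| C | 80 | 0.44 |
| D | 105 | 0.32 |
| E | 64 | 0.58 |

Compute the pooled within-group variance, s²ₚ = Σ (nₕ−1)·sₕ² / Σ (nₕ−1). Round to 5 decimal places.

0.26671

Degrees of freedom: 83 + 96 + 79 + 104 + 63 = 425.
Σ(nₕ−1)sₕ² = 83·0.6561 + 96·0.1225 + 79·0.1936 + 104·0.1024 + 63·0.3364 = 113.3535.
s²ₚ = 113.3535 / 425 = 0.2667141... → 0.26671.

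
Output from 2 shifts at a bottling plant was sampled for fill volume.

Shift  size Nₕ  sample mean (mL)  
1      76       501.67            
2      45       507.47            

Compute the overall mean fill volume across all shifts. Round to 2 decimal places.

N = 121; weights Wₕ = Nₕ/N = (0.6281, 0.3719).
x̄_st = Σ Wₕ·x̄ₕ = 0.6281·501.67 + 0.3719·507.47 ≈ 503.8270...
→ 503.83.

503.83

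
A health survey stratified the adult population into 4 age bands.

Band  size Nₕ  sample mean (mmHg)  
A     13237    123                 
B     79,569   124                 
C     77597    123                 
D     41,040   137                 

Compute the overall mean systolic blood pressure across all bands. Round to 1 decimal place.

N = 13237 + 79569 + 77597 + 41040 = 211443.
Overall mean = Σ (Nₕ/N)·x̄ₕ — weight by population share, not a simple average.
Σ Nₕx̄ₕ = 13237·123 + 79569·124 + 77597·123 + 41040·137 = 1628151 + 9866556 + 9544431 + 5622480 = 26661618.
Divide by N: 26661618 / 211443 = 126.094... → 126.1.

126.1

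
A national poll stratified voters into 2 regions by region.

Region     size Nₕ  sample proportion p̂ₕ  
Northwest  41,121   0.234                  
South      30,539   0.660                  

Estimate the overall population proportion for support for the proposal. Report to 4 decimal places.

Wₕ = Nₕ/N with N = 71660: 0.5738, 0.4262.
p̂_st = 0.5738·0.234 + 0.4262·0.660 ≈ 0.415546... → 0.4155.

0.4155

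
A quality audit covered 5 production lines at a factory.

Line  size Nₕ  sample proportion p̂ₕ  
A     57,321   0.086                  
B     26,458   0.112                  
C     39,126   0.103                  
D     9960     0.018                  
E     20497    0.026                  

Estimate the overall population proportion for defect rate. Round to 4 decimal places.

0.0824

N = 57321 + 26458 + 39126 + 9960 + 20497 = 153362.
Overall proportion = Σ (Nₕ/N)·p̂ₕ.
Σ Nₕp̂ₕ = 4929.606 + 2963.296 + 4029.978 + 179.28 + 532.922 = 12635.082.
12635.082 / 153362 = 0.082387... → 0.0824.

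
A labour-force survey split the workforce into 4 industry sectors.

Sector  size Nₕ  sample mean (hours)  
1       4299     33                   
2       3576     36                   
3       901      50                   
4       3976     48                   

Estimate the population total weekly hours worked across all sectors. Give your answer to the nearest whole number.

506501

Estimate total by summing Nₕ·x̄ₕ over strata.
4299·33 + 3576·36 + 901·50 + 3976·48 = 141867 + 128736 + 45050 + 190848 = 506501.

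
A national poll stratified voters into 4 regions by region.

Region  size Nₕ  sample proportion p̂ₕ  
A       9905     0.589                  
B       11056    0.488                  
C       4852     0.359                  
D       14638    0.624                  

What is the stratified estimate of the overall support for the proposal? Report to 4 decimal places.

0.5465

Wₕ = Nₕ/N with N = 40451: 0.2449, 0.2733, 0.1199, 0.3619.
p̂_st = 0.2449·0.589 + 0.2733·0.488 + 0.1199·0.359 + 0.3619·0.624 ≈ 0.546472... → 0.5465.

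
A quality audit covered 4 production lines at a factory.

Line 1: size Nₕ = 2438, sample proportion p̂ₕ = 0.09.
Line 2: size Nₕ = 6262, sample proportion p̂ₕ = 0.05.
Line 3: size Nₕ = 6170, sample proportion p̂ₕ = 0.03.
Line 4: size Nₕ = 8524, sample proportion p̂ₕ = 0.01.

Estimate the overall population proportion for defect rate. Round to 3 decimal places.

0.034

Wₕ = Nₕ/N with N = 23394: 0.1042, 0.2677, 0.2637, 0.3644.
p̂_st = 0.1042·0.09 + 0.2677·0.05 + 0.2637·0.03 + 0.3644·0.01 ≈ 0.03432... → 0.034.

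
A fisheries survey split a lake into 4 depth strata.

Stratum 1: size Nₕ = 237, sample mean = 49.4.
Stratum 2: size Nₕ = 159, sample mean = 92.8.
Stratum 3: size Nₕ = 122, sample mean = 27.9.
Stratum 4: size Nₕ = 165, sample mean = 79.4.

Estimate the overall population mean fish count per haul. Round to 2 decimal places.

62.91

N = 237 + 159 + 122 + 165 = 683.
Weight each subgroup mean by Nₕ/N and sum.
Σ Nₕx̄ₕ = 237·49.4 + 159·92.8 + 122·27.9 + 165·79.4 = 11707.8 + 14755.2 + 3403.8 + 13101 = 42967.8.
Divide by N: 42967.8 / 683 = 62.9104... → 62.91.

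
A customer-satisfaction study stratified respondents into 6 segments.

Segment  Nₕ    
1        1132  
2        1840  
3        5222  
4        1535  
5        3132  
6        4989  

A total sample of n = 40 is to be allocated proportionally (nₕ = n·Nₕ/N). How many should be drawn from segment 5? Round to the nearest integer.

7

N = 1132 + 1840 + 5222 + 1535 + 3132 + 4989 = 17850.
n_5 = 40·3132/17850 = 7.018... → 7.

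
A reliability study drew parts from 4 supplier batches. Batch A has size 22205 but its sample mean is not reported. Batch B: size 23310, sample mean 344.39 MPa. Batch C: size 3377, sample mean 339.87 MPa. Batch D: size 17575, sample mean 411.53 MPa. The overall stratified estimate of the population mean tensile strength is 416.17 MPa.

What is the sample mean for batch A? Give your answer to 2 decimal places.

506.80

N = 22205 + 23310 + 3377 + 17575 = 66467.
Overall total = μ·N = 416.17·66467 = 27661571.39.
Subtract the known strata: 23310·344.39 + 3377·339.87 + 17575·411.53 = 16408111.64.
Remaining total for batch A: 27661571.39 − 16408111.64 = 11253459.75.
Divide by its size: 11253459.75 / 22205 = 506.7985... → 506.80.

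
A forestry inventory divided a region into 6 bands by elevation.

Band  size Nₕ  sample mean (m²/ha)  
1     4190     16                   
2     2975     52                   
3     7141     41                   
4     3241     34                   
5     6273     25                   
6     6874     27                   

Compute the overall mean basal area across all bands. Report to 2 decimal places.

31.51

N = 4190 + 2975 + 7141 + 3241 + 6273 + 6874 = 30694.
Overall mean = Σ (Nₕ/N)·x̄ₕ — weight by population share, not a simple average.
Σ Nₕx̄ₕ = 4190·16 + 2975·52 + 7141·41 + 3241·34 + 6273·25 + 6874·27 = 67040 + 154700 + 292781 + 110194 + 156825 + 185598 = 967138.
Divide by N: 967138 / 30694 = 31.5090... → 31.51.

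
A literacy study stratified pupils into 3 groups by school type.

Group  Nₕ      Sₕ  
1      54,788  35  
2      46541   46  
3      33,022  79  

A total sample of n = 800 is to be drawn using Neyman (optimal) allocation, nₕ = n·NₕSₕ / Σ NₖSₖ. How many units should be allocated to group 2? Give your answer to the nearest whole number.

1: NₕSₕ = 54788·35 = 1917580
2: NₕSₕ = 46541·46 = 2140886
3: NₕSₕ = 33022·79 = 2608738
Σ NₕSₕ = 6667204.
n_2 = 800·2140886/6667204 = 256.886... → 257.

257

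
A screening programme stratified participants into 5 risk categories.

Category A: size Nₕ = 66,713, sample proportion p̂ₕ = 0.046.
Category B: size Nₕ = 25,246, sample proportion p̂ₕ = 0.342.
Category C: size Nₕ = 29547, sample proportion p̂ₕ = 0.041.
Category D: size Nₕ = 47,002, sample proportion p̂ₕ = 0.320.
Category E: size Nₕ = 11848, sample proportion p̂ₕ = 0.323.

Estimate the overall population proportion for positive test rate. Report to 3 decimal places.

0.176

N = 66713 + 25246 + 29547 + 47002 + 11848 = 180356.
Overall proportion = Σ (Nₕ/N)·p̂ₕ.
Σ Nₕp̂ₕ = 3068.798 + 8634.132 + 1211.427 + 15040.64 + 3826.904 = 31781.901.
31781.901 / 180356 = 0.17622... → 0.176.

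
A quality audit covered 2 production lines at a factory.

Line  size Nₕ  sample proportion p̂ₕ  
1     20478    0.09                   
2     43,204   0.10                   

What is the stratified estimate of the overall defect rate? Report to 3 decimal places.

Wₕ = Nₕ/N with N = 63682: 0.3216, 0.6784.
p̂_st = 0.3216·0.09 + 0.6784·0.10 ≈ 0.09678... → 0.097.

0.097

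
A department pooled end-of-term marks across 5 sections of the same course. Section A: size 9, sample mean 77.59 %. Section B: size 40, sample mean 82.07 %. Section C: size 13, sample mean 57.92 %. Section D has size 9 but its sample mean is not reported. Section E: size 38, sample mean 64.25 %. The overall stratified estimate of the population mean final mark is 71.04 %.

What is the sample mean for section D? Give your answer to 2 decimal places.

Σ Nₕx̄ₕ = N·μ, so 9·x̄_D = 109·71.04 − (9·77.59 + 40·82.07 + 13·57.92 + 38·64.25).
= 7743.36 − 7175.57 = 567.79.
x̄_D = 567.79 / 9 = 63.0878... → 63.09.

63.09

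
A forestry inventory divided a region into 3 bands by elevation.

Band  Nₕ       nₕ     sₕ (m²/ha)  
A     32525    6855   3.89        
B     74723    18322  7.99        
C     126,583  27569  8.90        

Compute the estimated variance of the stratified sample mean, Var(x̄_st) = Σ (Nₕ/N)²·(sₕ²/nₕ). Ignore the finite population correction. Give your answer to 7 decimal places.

N = 233831. Term for each stratum: Wₕ²sₕ²/nₕ.
Var(x̄_st) = 0.0000427093 + 0.0003558157 + 0.0008419874 = 0.0012405124 → 0.0012405.

0.0012405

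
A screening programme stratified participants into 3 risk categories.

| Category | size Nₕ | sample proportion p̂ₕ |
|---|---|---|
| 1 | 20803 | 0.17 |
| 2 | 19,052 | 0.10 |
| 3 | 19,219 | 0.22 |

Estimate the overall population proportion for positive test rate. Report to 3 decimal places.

0.164

Wₕ = Nₕ/N with N = 59074: 0.3522, 0.3225, 0.3253.
p̂_st = 0.3522·0.17 + 0.3225·0.10 + 0.3253·0.22 ≈ 0.16369... → 0.164.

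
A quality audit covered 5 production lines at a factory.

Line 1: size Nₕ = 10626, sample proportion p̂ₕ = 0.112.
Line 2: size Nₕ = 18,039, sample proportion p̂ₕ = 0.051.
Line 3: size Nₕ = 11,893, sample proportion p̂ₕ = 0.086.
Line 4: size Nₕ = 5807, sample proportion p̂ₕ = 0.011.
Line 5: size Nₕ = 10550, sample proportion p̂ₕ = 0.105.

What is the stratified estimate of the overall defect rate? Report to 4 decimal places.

0.0756

N = 10626 + 18039 + 11893 + 5807 + 10550 = 56915.
Overall proportion = Σ (Nₕ/N)·p̂ₕ.
Σ Nₕp̂ₕ = 1190.112 + 919.989 + 1022.798 + 63.877 + 1107.75 = 4304.526.
4304.526 / 56915 = 0.075631... → 0.0756.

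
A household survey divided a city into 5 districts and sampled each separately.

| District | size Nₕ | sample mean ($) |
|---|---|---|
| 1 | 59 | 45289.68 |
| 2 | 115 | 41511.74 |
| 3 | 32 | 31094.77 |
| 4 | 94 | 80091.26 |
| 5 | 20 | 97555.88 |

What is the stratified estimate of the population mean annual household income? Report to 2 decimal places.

N = 320; weights Wₕ = Nₕ/N = (0.1844, 0.3594, 0.1000, 0.2938, 0.0625).
x̄_st = Σ Wₕ·x̄ₕ = 0.1844·45289.68 + 0.3594·41511.74 + 0.1000·31094.77 + 0.2938·80091.26 + 0.0625·97555.88 ≈ 56002.0934...
→ 56002.09.

56002.09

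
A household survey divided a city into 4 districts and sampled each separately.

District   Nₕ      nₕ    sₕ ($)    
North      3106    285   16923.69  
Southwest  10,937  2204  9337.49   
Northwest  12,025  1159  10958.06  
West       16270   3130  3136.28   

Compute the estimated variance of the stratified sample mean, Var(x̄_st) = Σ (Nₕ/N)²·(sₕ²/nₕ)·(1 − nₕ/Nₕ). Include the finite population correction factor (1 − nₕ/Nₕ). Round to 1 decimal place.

N = 42338; Wₕ = Nₕ/N.
district North: (3106/42338)²·16923.69²/285·(1 − 285/3106) = 4912.3480
district Southwest: (10937/42338)²·9337.49²/2204·(1 − 2204/10937) = 2107.8985
district Northwest: (12025/42338)²·10958.06²/1159·(1 − 1159/12025) = 7552.2789
district West: (16270/42338)²·3136.28²/3130·(1 − 3130/16270) = 374.8069
Sum = 14947.3323 → 14947.3.

14947.3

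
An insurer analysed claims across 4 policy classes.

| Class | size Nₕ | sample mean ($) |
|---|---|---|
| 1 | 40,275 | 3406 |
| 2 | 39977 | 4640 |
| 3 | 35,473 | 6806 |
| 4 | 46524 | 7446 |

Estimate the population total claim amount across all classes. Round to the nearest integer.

1: 40275·3406 = 137176650
2: 39977·4640 = 185493280
3: 35473·6806 = 241429238
4: 46524·7446 = 346417704
τ̂ = Σ Nₕx̄ₕ = 910516872.

910516872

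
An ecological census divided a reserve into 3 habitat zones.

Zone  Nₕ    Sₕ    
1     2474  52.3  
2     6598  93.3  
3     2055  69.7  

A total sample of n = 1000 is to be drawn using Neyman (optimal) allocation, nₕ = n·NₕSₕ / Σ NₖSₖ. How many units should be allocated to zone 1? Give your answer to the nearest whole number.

1: NₕSₕ = 2474·52.3 = 129390.2
2: NₕSₕ = 6598·93.3 = 615593.4
3: NₕSₕ = 2055·69.7 = 143233.5
Σ NₕSₕ = 888217.1.
n_1 = 1000·129390.2/888217.1 = 145.674... → 146.

146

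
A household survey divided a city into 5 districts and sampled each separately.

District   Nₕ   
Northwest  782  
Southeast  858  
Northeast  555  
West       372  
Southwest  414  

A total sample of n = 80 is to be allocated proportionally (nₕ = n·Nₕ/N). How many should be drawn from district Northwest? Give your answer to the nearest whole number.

21

N = 782 + 858 + 555 + 372 + 414 = 2981.
n_Northwest = 80·782/2981 = 20.986... → 21.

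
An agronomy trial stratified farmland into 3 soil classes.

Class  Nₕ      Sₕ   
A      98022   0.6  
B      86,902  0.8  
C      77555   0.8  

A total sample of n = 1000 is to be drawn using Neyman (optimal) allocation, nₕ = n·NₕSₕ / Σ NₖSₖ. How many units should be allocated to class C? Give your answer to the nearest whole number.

326

Σ NₕSₕ = 98022·0.6 + 86902·0.8 + 77555·0.8 = 190378.8.
Share for C: 62044/190378.8 = 0.32590.
n_C = 1000 × 0.32590 = 325.898... → 326.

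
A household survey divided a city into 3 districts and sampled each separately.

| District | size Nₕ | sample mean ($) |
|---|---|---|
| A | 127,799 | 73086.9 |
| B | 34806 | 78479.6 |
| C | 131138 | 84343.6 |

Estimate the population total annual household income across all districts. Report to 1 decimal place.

23132644707.5

Estimate total by summing Nₕ·x̄ₕ over strata.
127799·73086.9 + 34806·78479.6 + 131138·84343.6 = 9340432733.1 + 2731560957.6 + 11060651016.8 = 23132644707.5.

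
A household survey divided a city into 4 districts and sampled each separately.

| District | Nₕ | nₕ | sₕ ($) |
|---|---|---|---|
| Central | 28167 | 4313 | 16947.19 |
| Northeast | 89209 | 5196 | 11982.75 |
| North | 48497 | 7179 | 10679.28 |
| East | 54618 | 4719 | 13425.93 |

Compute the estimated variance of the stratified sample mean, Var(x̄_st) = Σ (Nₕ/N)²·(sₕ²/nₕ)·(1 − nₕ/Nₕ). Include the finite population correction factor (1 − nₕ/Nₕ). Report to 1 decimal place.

N = 220491; Wₕ = Nₕ/N.
district Central: (28167/220491)²·16947.19²/4313·(1 − 4313/28167) = 920.3140
district Northeast: (89209/220491)²·11982.75²/5196·(1 − 5196/89209) = 4260.0754
district North: (48497/220491)²·10679.28²/7179·(1 − 7179/48497) = 654.7755
district East: (54618/220491)²·13425.93²/4719·(1 − 4719/54618) = 2141.3353
Sum = 7976.5002 → 7976.5.

7976.5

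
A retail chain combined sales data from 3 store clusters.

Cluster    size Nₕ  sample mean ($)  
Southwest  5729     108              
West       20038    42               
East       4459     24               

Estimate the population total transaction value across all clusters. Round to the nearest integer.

Population total = Σ Nₕ·x̄ₕ (each stratum's size times its mean).
5729·108 + 20038·42 + 4459·24 = 618732 + 841596 + 107016 = 1567344.

1567344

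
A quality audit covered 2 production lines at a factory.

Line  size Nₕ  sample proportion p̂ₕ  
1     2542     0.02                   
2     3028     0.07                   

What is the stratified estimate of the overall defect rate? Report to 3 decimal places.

0.047

N = 2542 + 3028 = 5570.
Overall proportion = Σ (Nₕ/N)·p̂ₕ.
Σ Nₕp̂ₕ = 50.84 + 211.96 = 262.8.
262.8 / 5570 = 0.04718... → 0.047.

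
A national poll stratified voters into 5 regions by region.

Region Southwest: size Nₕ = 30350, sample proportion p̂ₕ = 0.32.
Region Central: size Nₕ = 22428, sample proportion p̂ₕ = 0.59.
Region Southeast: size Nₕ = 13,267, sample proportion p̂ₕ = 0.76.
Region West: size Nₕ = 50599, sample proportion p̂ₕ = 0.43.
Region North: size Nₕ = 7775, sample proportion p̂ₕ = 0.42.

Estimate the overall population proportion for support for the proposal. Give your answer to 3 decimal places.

0.467

N = 30350 + 22428 + 13267 + 50599 + 7775 = 124419.
Overall proportion = Σ (Nₕ/N)·p̂ₕ.
Σ Nₕp̂ₕ = 9712 + 13232.52 + 10082.92 + 21757.57 + 3265.5 = 58050.51.
58050.51 / 124419 = 0.46657... → 0.467.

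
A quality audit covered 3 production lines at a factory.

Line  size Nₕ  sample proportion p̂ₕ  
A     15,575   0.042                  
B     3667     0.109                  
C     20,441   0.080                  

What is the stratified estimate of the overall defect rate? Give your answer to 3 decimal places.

Wₕ = Nₕ/N with N = 39683: 0.3925, 0.0924, 0.5151.
p̂_st = 0.3925·0.042 + 0.0924·0.109 + 0.5151·0.080 ≈ 0.06777... → 0.068.

0.068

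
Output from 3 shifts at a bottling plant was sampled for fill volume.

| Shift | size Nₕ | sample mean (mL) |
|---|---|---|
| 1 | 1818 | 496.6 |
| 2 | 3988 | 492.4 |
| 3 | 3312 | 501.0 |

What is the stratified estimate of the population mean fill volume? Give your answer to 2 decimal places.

N = 9118; weights Wₕ = Nₕ/N = (0.1994, 0.4374, 0.3632).
x̄_st = Σ Wₕ·x̄ₕ = 0.1994·496.6 + 0.4374·492.4 + 0.3632·501.0 ≈ 496.3613...
→ 496.36.

496.36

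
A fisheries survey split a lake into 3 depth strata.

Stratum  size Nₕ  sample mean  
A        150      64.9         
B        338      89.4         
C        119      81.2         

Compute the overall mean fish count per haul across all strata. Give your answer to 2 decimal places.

81.74

N = 607; weights Wₕ = Nₕ/N = (0.2471, 0.5568, 0.1960).
x̄_st = Σ Wₕ·x̄ₕ = 0.2471·64.9 + 0.5568·89.4 + 0.1960·81.2 ≈ 81.7381...
→ 81.74.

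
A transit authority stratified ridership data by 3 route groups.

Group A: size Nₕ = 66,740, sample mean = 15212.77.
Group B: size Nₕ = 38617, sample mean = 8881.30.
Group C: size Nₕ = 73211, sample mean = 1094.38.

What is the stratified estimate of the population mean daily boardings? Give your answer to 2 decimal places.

8055.14

N = 178568; weights Wₕ = Nₕ/N = (0.3738, 0.2163, 0.4100).
x̄_st = Σ Wₕ·x̄ₕ = 0.3738·15212.77 + 0.2163·8881.30 + 0.4100·1094.38 ≈ 8055.1391...
→ 8055.14.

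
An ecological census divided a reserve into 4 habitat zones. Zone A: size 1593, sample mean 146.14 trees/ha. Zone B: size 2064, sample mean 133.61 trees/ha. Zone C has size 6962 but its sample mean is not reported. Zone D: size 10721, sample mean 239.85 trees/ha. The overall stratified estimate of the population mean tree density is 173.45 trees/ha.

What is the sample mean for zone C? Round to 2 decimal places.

89.26

N = 1593 + 2064 + 6962 + 10721 = 21340.
Overall total = μ·N = 173.45·21340 = 3701423.
Subtract the known strata: 1593·146.14 + 2064·133.61 + 10721·239.85 = 3080003.91.
Remaining total for zone C: 3701423 − 3080003.91 = 621419.09.
Divide by its size: 621419.09 / 6962 = 89.2587... → 89.26.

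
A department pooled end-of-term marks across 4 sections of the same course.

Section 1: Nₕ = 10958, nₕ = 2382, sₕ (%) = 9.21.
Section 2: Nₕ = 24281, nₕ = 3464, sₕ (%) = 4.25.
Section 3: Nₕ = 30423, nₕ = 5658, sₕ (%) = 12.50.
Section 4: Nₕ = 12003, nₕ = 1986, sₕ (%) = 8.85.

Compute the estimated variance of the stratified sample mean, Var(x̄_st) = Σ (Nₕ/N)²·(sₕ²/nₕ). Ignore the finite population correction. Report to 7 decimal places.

0.0063980

N = 77665. Term for each stratum: Wₕ²sₕ²/nₕ.
Var(x̄_st) = 0.0007089072 + 0.0005096622 + 0.0042375074 + 0.0009419681 = 0.0063980449 → 0.0063980.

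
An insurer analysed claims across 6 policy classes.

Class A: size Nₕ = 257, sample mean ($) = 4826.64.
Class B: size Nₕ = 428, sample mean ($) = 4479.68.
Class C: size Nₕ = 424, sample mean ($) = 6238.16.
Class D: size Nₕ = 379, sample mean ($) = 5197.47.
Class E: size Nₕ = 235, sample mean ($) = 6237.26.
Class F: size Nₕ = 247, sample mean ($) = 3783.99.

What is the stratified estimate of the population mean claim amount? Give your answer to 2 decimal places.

5163.95

N = 257 + 428 + 424 + 379 + 235 + 247 = 1970.
Overall mean = Σ (Nₕ/N)·x̄ₕ — weight by population share, not a simple average.
Σ Nₕx̄ₕ = 257·4826.64 + 428·4479.68 + 424·6238.16 + 379·5197.47 + 235·6237.26 + 247·3783.99 = 1240446.48 + 1917303.04 + 2644979.84 + 1969841.13 + 1465756.1 + 934645.53 = 10172972.12.
Divide by N: 10172972.12 / 1970 = 5163.9452... → 5163.95.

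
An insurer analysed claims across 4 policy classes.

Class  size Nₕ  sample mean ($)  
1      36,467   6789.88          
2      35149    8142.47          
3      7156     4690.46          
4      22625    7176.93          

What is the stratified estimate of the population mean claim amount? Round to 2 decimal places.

N = 101397; weights Wₕ = Nₕ/N = (0.3596, 0.3466, 0.0706, 0.2231).
x̄_st = Σ Wₕ·x̄ₕ = 0.3596·6789.88 + 0.3466·8142.47 + 0.0706·4690.46 + 0.2231·7176.93 ≈ 7196.9506...
→ 7196.95.

7196.95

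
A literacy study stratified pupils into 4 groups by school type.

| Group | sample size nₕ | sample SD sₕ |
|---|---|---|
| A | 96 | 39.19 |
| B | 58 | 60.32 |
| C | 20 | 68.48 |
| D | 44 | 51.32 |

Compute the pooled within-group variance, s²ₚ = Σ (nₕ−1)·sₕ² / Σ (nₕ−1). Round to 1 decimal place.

2596.5

Degrees of freedom: 95 + 57 + 19 + 43 = 214.
Σ(nₕ−1)sₕ² = 95·1535.8561 + 57·3638.5024 + 19·4689.5104 + 43·2633.7424 = 555652.5871.
s²ₚ = 555652.5871 / 214 = 2596.507... → 2596.5.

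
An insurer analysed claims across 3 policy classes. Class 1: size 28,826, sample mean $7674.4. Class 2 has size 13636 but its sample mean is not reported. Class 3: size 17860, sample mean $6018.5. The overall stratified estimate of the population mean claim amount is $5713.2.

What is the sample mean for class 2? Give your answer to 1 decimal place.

Σ Nₕx̄ₕ = N·μ, so 13636·x̄_2 = 60322·5713.2 − (28826·7674.4 + 17860·6018.5).
= 344631650.4 − 328712664.4 = 15918986.
x̄_2 = 15918986 / 13636 = 1167.423... → 1167.4.

1167.4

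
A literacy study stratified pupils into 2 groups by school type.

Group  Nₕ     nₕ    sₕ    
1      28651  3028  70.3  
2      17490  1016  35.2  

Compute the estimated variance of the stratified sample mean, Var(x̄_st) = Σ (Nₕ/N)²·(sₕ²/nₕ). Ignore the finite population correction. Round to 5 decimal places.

N = 46141; Wₕ = Nₕ/N.
group 1: (28651/46141)²·70.3²/3028 = 0.62930378
group 2: (17490/46141)²·35.2²/1016 = 0.17522547
Sum = 0.80452925 → 0.80453.

0.80453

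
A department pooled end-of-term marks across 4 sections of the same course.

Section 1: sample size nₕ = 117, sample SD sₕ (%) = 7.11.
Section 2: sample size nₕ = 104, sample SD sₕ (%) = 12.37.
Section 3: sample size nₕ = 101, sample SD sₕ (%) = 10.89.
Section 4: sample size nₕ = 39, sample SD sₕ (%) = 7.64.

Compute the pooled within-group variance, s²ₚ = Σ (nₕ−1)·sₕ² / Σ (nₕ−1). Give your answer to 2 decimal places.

Degrees of freedom: 116 + 103 + 100 + 38 = 357.
Σ(nₕ−1)sₕ² = 116·50.5521 + 103·153.0169 + 100·118.5921 + 38·58.3696 = 35702.0391.
s²ₚ = 35702.0391 / 357 = 100.0057... → 100.01.

100.01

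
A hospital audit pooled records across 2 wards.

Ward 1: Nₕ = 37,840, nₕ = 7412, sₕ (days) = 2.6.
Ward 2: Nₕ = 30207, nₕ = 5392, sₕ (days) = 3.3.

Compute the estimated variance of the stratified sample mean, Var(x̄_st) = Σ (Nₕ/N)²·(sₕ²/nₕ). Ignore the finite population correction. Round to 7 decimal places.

N = 68047. Term for each stratum: Wₕ²sₕ²/nₕ.
Var(x̄_st) = 0.0002820302 + 0.0003979928 = 0.0006800230 → 0.0006800.

0.0006800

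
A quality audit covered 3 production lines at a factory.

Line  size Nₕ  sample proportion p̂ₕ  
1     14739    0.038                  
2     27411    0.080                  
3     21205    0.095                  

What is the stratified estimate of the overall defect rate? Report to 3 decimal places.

N = 14739 + 27411 + 21205 = 63355.
Overall proportion = Σ (Nₕ/N)·p̂ₕ.
Σ Nₕp̂ₕ = 560.082 + 2192.88 + 2014.475 = 4767.437.
4767.437 / 63355 = 0.07525... → 0.075.

0.075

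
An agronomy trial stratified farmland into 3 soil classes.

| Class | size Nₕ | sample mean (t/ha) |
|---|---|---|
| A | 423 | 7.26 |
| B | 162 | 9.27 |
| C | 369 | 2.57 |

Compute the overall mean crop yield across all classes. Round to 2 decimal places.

N = 423 + 162 + 369 = 954.
The stratified mean weights each stratum mean by its population share Nₕ/N.
Σ Nₕx̄ₕ = 423·7.26 + 162·9.27 + 369·2.57 = 3070.98 + 1501.74 + 948.33 = 5521.05.
Divide by N: 5521.05 / 954 = 5.7873... → 5.79.

5.79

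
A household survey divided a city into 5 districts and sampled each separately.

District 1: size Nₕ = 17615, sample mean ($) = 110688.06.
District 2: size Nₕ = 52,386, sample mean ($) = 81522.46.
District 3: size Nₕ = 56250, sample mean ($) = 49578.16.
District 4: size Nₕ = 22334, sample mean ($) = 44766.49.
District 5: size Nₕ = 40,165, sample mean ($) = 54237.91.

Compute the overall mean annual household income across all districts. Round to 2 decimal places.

64569.31

N = 188750; weights Wₕ = Nₕ/N = (0.0933, 0.2775, 0.2980, 0.1183, 0.2128).
x̄_st = Σ Wₕ·x̄ₕ = 0.0933·110688.06 + 0.2775·81522.46 + 0.2980·49578.16 + 0.1183·44766.49 + 0.2128·54237.91 ≈ 64569.3124...
→ 64569.31.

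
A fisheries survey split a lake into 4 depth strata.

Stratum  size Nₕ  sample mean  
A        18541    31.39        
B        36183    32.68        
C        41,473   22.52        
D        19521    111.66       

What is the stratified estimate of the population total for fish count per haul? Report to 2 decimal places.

Population total = Σ Nₕ·x̄ₕ (each stratum's size times its mean).
18541·31.39 + 36183·32.68 + 41473·22.52 + 19521·111.66 = 582001.99 + 1182460.44 + 933971.96 + 2179714.86 = 4878149.25.

4878149.25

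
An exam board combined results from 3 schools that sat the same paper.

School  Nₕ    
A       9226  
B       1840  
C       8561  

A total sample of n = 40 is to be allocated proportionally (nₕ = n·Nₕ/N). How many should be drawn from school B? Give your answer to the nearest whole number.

Share of school B = 1840/19627 = 0.09375.
Allocate 40 × 0.09375 = 3.750... → 4.

4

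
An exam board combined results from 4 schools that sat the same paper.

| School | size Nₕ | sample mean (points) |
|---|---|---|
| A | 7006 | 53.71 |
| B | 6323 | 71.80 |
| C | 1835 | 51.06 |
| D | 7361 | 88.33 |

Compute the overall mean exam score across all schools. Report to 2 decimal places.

69.89

x̄_st = (Σ Nₕx̄ₕ) / (Σ Nₕ) = (7006·53.71 + 6323·71.80 + 1835·51.06 + 7361·88.33) / 22525
= 1574175.89 / 22525 = 69.8857... → 69.89.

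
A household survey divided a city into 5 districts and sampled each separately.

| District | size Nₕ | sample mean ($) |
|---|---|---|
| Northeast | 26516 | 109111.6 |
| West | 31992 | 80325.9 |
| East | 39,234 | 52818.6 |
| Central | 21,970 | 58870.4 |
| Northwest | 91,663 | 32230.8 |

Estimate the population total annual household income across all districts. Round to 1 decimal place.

Northeast: 26516·109111.6 = 2893203185.6
West: 31992·80325.9 = 2569786192.8
East: 39234·52818.6 = 2072284952.4
Central: 21970·58870.4 = 1293382688
Northwest: 91663·32230.8 = 2954371820.4
τ̂ = Σ Nₕx̄ₕ = 11783028839.2.

11783028839.2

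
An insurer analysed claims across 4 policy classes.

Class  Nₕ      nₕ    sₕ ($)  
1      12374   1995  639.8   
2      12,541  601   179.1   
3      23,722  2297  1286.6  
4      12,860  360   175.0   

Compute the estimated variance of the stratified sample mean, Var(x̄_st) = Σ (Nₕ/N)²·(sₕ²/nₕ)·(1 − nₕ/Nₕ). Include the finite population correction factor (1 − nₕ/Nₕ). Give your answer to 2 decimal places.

109.54

N = 61497. Term for each stratum: Wₕ²sₕ²/nₕ·(1−nₕ/Nₕ).
Var(x̄_st) = 6.96792 + 2.11322 + 96.84794 + 3.61590 = 109.54498 → 109.54.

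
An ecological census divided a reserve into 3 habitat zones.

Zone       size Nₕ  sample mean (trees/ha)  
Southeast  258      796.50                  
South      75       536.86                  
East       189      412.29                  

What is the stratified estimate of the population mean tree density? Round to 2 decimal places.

N = 258 + 75 + 189 = 522.
Overall mean = Σ (Nₕ/N)·x̄ₕ — weight by population share, not a simple average.
Σ Nₕx̄ₕ = 258·796.50 + 75·536.86 + 189·412.29 = 205497 + 40264.5 + 77922.81 = 323684.31.
Divide by N: 323684.31 / 522 = 620.0849... → 620.08.

620.08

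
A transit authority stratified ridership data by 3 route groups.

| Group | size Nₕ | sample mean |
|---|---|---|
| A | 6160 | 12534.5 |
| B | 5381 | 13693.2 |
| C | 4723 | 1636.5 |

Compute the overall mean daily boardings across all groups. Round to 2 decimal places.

9753.12

N = 16264; weights Wₕ = Nₕ/N = (0.3788, 0.3309, 0.2904).
x̄_st = Σ Wₕ·x̄ₕ = 0.3788·12534.5 + 0.3309·13693.2 + 0.2904·1636.5 ≈ 9753.1246...
→ 9753.12.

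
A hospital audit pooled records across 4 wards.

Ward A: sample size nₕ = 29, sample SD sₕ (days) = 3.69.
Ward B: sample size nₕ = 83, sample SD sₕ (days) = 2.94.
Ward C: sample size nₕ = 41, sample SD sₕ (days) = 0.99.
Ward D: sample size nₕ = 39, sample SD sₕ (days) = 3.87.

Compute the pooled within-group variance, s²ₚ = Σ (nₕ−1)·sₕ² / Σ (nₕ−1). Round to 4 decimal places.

9.0338

Degrees of freedom: 28 + 82 + 40 + 38 = 188.
Σ(nₕ−1)sₕ² = 28·13.6161 + 82·8.6436 + 40·0.9801 + 38·14.9769 = 1698.3522.
s²ₚ = 1698.3522 / 188 = 9.033788... → 9.0338.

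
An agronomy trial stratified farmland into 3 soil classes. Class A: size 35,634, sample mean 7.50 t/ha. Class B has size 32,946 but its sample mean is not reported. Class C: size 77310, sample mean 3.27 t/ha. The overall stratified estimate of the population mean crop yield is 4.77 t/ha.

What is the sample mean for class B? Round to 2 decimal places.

5.34

Σ Nₕx̄ₕ = N·μ, so 32946·x̄_B = 145890·4.77 − (35634·7.50 + 77310·3.27).
= 695895.3 − 520058.7 = 175836.6.
x̄_B = 175836.6 / 32946 = 5.3371... → 5.34.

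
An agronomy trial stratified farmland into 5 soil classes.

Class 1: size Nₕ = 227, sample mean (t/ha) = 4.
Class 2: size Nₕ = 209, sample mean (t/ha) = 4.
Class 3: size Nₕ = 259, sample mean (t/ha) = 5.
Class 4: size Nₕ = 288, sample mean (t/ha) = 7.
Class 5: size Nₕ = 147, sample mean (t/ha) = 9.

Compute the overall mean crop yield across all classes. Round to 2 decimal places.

N = 1130; weights Wₕ = Nₕ/N = (0.2009, 0.1850, 0.2292, 0.2549, 0.1301).
x̄_st = Σ Wₕ·x̄ₕ = 0.2009·4 + 0.1850·4 + 0.2292·5 + 0.2549·7 + 0.1301·9 ≈ 5.6442...
→ 5.64.

5.64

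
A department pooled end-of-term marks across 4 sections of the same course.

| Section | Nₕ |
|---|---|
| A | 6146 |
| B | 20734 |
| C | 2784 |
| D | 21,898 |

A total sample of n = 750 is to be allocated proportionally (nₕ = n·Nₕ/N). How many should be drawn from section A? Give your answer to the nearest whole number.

N = 6146 + 20734 + 2784 + 21898 = 51562.
n_A = 750·6146/51562 = 89.397... → 89.

89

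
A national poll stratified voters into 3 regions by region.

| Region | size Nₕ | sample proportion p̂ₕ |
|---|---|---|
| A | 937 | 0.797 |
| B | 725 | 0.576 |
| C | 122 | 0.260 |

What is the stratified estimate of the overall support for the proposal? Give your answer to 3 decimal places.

0.670

N = 937 + 725 + 122 = 1784.
Overall proportion = Σ (Nₕ/N)·p̂ₕ.
Σ Nₕp̂ₕ = 746.789 + 417.6 + 31.72 = 1196.109.
1196.109 / 1784 = 0.67046... → 0.670.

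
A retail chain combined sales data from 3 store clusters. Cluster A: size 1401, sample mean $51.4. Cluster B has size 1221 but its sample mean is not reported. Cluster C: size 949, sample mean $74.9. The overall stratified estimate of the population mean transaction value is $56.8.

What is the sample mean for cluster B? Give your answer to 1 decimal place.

48.9

N = 1401 + 1221 + 949 = 3571.
Overall total = μ·N = 56.8·3571 = 202832.8.
Subtract the known strata: 1401·51.4 + 949·74.9 = 143091.5.
Remaining total for cluster B: 202832.8 − 143091.5 = 59741.3.
Divide by its size: 59741.3 / 1221 = 48.928... → 48.9.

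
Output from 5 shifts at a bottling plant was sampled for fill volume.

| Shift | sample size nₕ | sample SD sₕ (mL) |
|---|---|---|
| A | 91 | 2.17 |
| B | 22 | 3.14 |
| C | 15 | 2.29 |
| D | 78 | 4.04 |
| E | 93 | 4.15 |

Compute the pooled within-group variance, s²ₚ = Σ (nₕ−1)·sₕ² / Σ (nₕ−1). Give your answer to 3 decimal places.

A: (91−1)·2.17² = 90·4.7089 = 423.801
B: (22−1)·3.14² = 21·9.8596 = 207.0516
C: (15−1)·2.29² = 14·5.2441 = 73.4174
D: (78−1)·4.04² = 77·16.3216 = 1256.7632
E: (93−1)·4.15² = 92·17.2225 = 1584.47
Numerator = 3545.5032; denominator = Σ(nₕ−1) = 294.
s²ₚ = 3545.5032/294 = 12.05953... → 12.060.

12.060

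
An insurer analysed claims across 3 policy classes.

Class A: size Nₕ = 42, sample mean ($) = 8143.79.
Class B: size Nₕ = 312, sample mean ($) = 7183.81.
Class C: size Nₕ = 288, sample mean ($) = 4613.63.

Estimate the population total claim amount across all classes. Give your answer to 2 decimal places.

3912113.34

Estimate total by summing Nₕ·x̄ₕ over strata.
42·8143.79 + 312·7183.81 + 288·4613.63 = 342039.18 + 2241348.72 + 1328725.44 = 3912113.34.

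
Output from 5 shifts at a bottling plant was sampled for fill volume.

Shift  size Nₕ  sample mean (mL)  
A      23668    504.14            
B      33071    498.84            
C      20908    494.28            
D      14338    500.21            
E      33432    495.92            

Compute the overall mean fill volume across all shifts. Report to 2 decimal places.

498.46

N = 23668 + 33071 + 20908 + 14338 + 33432 = 125417.
Overall mean = Σ (Nₕ/N)·x̄ₕ — weight by population share, not a simple average.
Σ Nₕx̄ₕ = 23668·504.14 + 33071·498.84 + 20908·494.28 + 14338·500.21 + 33432·495.92 = 11931985.52 + 16497137.64 + 10334406.24 + 7172010.98 + 16579597.44 = 62515137.82.
Divide by N: 62515137.82 / 125417 = 498.4582... → 498.46.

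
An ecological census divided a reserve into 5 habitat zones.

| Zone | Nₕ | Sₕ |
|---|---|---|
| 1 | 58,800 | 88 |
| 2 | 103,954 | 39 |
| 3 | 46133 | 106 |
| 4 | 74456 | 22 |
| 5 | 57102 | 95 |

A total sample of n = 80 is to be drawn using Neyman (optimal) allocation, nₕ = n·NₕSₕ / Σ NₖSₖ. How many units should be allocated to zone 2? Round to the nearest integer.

1: NₕSₕ = 58800·88 = 5174400
2: NₕSₕ = 103954·39 = 4054206
3: NₕSₕ = 46133·106 = 4890098
4: NₕSₕ = 74456·22 = 1638032
5: NₕSₕ = 57102·95 = 5424690
Σ NₕSₕ = 21181426.
n_2 = 80·4054206/21181426 = 15.312... → 15.

15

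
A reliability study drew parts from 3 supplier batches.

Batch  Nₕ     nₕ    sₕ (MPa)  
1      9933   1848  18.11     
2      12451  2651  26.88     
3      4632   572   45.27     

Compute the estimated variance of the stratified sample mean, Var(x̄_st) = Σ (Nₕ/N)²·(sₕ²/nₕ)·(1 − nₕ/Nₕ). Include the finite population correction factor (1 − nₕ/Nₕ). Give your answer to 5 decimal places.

N = 27016; Wₕ = Nₕ/N.
batch 1: (9933/27016)²·18.11²/1848·(1 − 1848/9933) = 0.01952780
batch 2: (12451/27016)²·26.88²/2651·(1 − 2651/12451) = 0.04556559
batch 3: (4632/27016)²·45.27²/572·(1 − 572/4632) = 0.09231610
Sum = 0.15740949 → 0.15741.

0.15741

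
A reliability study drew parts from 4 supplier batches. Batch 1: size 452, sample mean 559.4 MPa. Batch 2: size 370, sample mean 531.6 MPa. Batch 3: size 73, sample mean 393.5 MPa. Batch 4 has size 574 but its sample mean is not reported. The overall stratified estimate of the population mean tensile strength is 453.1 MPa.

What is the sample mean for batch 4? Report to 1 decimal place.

326.4

Σ Nₕx̄ₕ = N·μ, so 574·x̄_4 = 1469·453.1 − (452·559.4 + 370·531.6 + 73·393.5).
= 665603.9 − 478266.3 = 187337.6.
x̄_4 = 187337.6 / 574 = 326.372... → 326.4.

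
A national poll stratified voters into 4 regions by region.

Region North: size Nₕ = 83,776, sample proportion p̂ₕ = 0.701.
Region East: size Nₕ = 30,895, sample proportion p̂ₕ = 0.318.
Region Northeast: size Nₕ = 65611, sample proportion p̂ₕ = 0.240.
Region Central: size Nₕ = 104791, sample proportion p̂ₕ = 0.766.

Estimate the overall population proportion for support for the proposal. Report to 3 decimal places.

0.577

N = 83776 + 30895 + 65611 + 104791 = 285073.
Overall proportion = Σ (Nₕ/N)·p̂ₕ.
Σ Nₕp̂ₕ = 58726.976 + 9824.61 + 15746.64 + 80269.906 = 164568.132.
164568.132 / 285073 = 0.57728... → 0.577.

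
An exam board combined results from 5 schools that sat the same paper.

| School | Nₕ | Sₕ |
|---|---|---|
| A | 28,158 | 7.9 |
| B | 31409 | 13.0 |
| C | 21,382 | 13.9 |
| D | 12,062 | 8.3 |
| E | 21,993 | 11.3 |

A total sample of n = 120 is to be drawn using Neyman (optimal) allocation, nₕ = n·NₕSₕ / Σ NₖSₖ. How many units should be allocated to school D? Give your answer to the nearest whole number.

9

Σ NₕSₕ = 28158·7.9 + 31409·13.0 + 21382·13.9 + 12062·8.3 + 21993·11.3 = 1276610.5.
Share for D: 100114.6/1276610.5 = 0.07842.
n_D = 120 × 0.07842 = 9.411... → 9.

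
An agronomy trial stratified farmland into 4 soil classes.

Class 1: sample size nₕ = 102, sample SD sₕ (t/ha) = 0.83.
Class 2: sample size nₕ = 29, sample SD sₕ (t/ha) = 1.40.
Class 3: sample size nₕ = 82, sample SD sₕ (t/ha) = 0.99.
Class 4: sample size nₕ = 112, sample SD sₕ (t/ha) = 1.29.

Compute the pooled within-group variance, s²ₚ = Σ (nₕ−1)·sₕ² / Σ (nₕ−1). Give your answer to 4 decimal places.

Degrees of freedom: 101 + 28 + 81 + 111 = 321.
Σ(nₕ−1)sₕ² = 101·0.6889 + 28·1.96 + 81·0.9801 + 111·1.6641 = 388.5621.
s²ₚ = 388.5621 / 321 = 1.210474... → 1.2105.

1.2105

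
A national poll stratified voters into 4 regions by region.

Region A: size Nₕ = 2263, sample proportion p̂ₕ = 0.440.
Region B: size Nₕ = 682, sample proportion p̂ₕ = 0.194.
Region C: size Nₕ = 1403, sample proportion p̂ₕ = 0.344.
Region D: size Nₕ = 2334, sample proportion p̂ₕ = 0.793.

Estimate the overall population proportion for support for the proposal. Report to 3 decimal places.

N = 2263 + 682 + 1403 + 2334 = 6682.
Overall proportion = Σ (Nₕ/N)·p̂ₕ.
Σ Nₕp̂ₕ = 995.72 + 132.308 + 482.632 + 1850.862 = 3461.522.
3461.522 / 6682 = 0.51804... → 0.518.

0.518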